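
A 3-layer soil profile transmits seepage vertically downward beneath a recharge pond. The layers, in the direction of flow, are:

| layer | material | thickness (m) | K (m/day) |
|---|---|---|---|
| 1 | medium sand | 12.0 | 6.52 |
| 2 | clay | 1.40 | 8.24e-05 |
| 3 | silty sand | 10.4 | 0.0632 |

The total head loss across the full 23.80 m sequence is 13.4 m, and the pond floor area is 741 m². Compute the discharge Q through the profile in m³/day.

Flow is perpendicular to layering, so the layers act in series and the equivalent K is the thickness-weighted harmonic mean.
Total thickness L = 12.0 + 1.40 + 10.4 = 23.80 m.
Σ(b_i/K_i) = 12.0/6.52 + 1.40/8.24e-05 + 10.4/0.0632 = 17157 d.
K_eq = L / Σ(b_i/K_i) = 23.80 / 17157 = 0.001387 m/day.
Q = K_eq · A · (Δh/L) = 0.001387 × 741 × (13.4/23.80) = 0.5787 m³/day.

0.579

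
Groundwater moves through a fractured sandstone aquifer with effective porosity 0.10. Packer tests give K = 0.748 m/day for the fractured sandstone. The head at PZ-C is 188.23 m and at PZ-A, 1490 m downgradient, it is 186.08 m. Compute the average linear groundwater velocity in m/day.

Hydraulic gradient i = (188.23 − 186.08) / 1490 = 2.15 / 1490 = 0.001443.
Darcy flux q = K · i = 0.7480 × 0.001443 = 0.001079 m/day.
Seepage velocity v = q / n_e = 0.001079 / 0.10 = 0.01079 m/day.

0.0108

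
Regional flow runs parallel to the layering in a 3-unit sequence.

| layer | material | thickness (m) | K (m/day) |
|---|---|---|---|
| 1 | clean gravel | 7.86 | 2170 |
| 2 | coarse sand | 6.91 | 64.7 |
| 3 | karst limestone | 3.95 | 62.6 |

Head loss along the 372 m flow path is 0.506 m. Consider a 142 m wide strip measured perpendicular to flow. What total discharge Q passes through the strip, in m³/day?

Flow is parallel to layering, so each bed carries its own Darcy discharge and the transmissivities add.
Σ(K_i·b_i) = 2170×7.86 + 64.7×6.91 + 62.6×3.95 = 17751 m²/day.
Hydraulic gradient i = Δh / L = 0.506 / 372 = 0.001360.
Q = Σ(K_i·b_i) · W · i = 17751 × 142 × 0.001360 = 3429 m³/day.

3430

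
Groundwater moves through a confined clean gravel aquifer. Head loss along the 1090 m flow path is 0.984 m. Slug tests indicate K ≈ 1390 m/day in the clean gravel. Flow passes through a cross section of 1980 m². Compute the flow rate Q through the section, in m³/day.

2480

Hydraulic gradient i = Δh / L = 0.984 / 1090 = 0.0009028.
Darcy's law: Q = K · A · i = 1390 × 1980 × 0.0009028 = 2485 m³/day.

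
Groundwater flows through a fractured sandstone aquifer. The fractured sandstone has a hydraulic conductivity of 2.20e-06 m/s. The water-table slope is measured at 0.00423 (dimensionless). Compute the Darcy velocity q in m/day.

0.000804

Convert K: 2.20e-06 m/s × 86400 = 0.1901 m/day.
Hydraulic gradient i = 0.00423.
Specific discharge q = K · i = 0.1901 × 0.004230 = 0.0008040 m/day.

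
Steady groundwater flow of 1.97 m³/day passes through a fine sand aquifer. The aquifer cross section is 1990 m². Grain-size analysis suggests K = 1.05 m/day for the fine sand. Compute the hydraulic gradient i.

From Q = K·A·i, i = Q / (K·A) = 1.97 / (1.050 × 1990) = 0.0009428.

0.000943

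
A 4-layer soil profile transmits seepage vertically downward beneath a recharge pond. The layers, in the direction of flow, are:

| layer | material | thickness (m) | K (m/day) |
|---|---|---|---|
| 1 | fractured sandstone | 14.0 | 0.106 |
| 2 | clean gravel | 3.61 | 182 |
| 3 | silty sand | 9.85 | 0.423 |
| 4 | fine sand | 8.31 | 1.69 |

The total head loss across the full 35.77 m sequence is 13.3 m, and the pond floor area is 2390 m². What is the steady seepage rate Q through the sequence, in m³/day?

Flow is perpendicular to layering, so the layers act in series and the equivalent K is the thickness-weighted harmonic mean.
Total thickness L = 14.0 + 3.61 + 9.85 + 8.31 = 35.77 m.
Σ(b_i/K_i) = 14.0/0.106 + 3.61/182 + 9.85/0.423 + 8.31/1.69 = 160.3 d.
K_eq = L / Σ(b_i/K_i) = 35.77 / 160.3 = 0.2231 m/day.
Q = K_eq · A · (Δh/L) = 0.2231 × 2390 × (13.3/35.77) = 198.3 m³/day.

198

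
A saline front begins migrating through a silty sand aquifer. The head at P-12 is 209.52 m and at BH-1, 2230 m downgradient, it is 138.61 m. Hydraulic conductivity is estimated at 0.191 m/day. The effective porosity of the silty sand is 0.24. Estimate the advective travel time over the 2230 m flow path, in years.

241

Hydraulic gradient i = (209.52 − 138.61) / 2230 = 70.91 / 2230 = 0.03180.
Darcy flux q = K · i = 0.1910 × 0.03180 = 0.006073 m/day.
Seepage velocity v = q / n_e = 0.006073 / 0.24 = 0.02531 m/day.
Travel time t = L / v = 2230 / 0.02531 = 88121 days = 241.3 years.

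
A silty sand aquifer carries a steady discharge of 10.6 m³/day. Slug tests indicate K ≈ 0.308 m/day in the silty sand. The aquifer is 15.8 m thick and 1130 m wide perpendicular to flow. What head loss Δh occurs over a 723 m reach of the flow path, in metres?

Cross-sectional area A = 1130 × 15.8 = 17854 m².
From Q = K·A·i, i = Q / (K·A) = 10.6 / (0.3080 × 17854) = 0.001928.
Head loss Δh = i · L = 0.001928 × 723 = 1.394 m.

1.39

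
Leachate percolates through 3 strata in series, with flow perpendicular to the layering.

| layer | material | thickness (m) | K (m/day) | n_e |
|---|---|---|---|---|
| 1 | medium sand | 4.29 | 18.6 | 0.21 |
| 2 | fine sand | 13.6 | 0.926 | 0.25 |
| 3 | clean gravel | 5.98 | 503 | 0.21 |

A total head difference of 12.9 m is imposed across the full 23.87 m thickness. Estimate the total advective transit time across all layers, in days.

With flow normal to the layers, continuity requires the same specific discharge q through every layer.
Σ(b_i/K_i) = 4.29/18.6 + 13.6/0.926 + 5.98/503 = 14.93 d.
q = Δh / Σ(b_i/K_i) = 12.9 / 14.93 = 0.8641 m/day.
In each layer the seepage velocity is v_i = q/n_i, so the layer transit time is t_i = b_i·n_i / q:
  layer 1 (medium sand): t_1 = 4.29 × 0.21 / 0.8641 = 1.043 d
  layer 2 (fine sand): t_2 = 13.6 × 0.25 / 0.8641 = 3.935 d
  layer 3 (clean gravel): t_3 = 5.98 × 0.21 / 0.8641 = 1.453 d
Total t = Σ t_i = 6.431 days.

6.43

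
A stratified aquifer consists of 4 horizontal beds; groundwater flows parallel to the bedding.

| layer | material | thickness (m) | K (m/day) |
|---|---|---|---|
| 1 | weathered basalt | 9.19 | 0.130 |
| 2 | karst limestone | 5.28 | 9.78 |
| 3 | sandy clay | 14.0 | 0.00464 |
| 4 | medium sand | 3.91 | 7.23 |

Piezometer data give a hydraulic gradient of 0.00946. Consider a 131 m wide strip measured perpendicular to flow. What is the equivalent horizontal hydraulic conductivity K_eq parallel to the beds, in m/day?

Flow is parallel to layering, so each bed carries its own Darcy discharge and the transmissivities add.
Σ(K_i·b_i) = 0.130×9.19 + 9.78×5.28 + 0.00464×14.0 + 7.23×3.91 = 81.17 m²/day.
Total thickness b = 32.38 m, so K_eq = Σ(K_i·b_i)/b = 2.507 m/day.

2.51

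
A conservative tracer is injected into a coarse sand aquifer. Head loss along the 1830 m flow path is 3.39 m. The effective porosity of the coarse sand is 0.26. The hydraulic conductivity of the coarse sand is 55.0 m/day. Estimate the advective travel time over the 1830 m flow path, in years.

Hydraulic gradient i = Δh / L = 3.39 / 1830 = 0.001852.
Darcy flux q = K · i = 55.00 × 0.001852 = 0.1019 m/day.
Seepage velocity v = q / n_e = 0.1019 / 0.26 = 0.3919 m/day.
Travel time t = L / v = 1830 / 0.3919 = 4670 days = 12.79 years.

12.8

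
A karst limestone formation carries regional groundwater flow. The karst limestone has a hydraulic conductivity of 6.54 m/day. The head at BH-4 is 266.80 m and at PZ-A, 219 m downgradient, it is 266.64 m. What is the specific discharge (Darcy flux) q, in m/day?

Hydraulic gradient i = (266.80 − 266.64) / 219 = 0.16 / 219 = 0.0007306.
Specific discharge q = K · i = 6.540 × 0.0007306 = 0.004778 m/day.

0.00478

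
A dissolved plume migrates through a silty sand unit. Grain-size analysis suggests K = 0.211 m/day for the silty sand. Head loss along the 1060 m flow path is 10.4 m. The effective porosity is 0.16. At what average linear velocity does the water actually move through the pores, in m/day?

0.0129

Hydraulic gradient i = Δh / L = 10.4 / 1060 = 0.009811.
Darcy flux q = K · i = 0.2110 × 0.009811 = 0.002070 m/day.
Seepage velocity v = q / n_e = 0.002070 / 0.16 = 0.01294 m/day.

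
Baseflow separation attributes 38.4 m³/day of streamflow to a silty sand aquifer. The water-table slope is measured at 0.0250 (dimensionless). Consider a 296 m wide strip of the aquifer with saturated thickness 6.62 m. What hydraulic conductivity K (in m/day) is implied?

0.784

Cross-sectional area A = 296 × 6.62 = 1960 m².
Hydraulic gradient i = 0.0250.
From Q = K·A·i, K = Q / (A·i) = 38.4 / (1960 × 0.02500) = 0.7839 m/day.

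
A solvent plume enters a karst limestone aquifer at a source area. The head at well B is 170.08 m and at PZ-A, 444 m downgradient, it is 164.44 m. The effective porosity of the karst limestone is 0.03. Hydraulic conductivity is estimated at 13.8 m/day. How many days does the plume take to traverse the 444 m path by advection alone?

Hydraulic gradient i = (170.08 − 164.44) / 444 = 5.64 / 444 = 0.01270.
Darcy flux q = K · i = 13.80 × 0.01270 = 0.1753 m/day.
Seepage velocity v = q / n_e = 0.1753 / 0.03 = 5.843 m/day.
Travel time t = L / v = 444 / 5.843 = 75.99 days.

76.0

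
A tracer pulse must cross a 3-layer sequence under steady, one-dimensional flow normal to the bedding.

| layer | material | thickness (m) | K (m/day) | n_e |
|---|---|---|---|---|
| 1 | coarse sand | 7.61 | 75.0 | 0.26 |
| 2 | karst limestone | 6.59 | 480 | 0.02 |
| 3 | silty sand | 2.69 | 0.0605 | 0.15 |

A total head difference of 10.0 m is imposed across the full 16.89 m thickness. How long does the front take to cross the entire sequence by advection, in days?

With flow normal to the layers, continuity requires the same specific discharge q through every layer.
Σ(b_i/K_i) = 7.61/75.0 + 6.59/480 + 2.69/0.0605 = 44.58 d.
q = Δh / Σ(b_i/K_i) = 10.0 / 44.58 = 0.2243 m/day.
In each layer the seepage velocity is v_i = q/n_i, so the layer transit time is t_i = b_i·n_i / q:
  layer 1 (coarse sand): t_1 = 7.61 × 0.26 / 0.2243 = 8.820 d
  layer 2 (karst limestone): t_2 = 6.59 × 0.02 / 0.2243 = 0.5875 d
  layer 3 (silty sand): t_3 = 2.69 × 0.15 / 0.2243 = 1.799 d
Total t = Σ t_i = 11.21 days.

11.2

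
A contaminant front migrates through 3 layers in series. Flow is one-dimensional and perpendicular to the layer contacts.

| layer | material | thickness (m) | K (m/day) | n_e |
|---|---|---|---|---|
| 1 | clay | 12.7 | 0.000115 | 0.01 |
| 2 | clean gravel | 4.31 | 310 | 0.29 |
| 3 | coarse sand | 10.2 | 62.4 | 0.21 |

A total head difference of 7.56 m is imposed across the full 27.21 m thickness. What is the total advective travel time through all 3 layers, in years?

With flow normal to the layers, continuity requires the same specific discharge q through every layer.
Σ(b_i/K_i) = 12.7/0.000115 + 4.31/310 + 10.2/62.4 = 1.104e+05 d.
q = Δh / Σ(b_i/K_i) = 7.56 / 1.104e+05 = 6.846e-05 m/day.
In each layer the seepage velocity is v_i = q/n_i, so the layer transit time is t_i = b_i·n_i / q:
  layer 1 (clay): t_1 = 12.7 × 0.01 / 6.846e-05 = 1855 d
  layer 2 (clean gravel): t_2 = 4.31 × 0.29 / 6.846e-05 = 18258 d
  layer 3 (coarse sand): t_3 = 10.2 × 0.21 / 6.846e-05 = 31290 d
Total t = Σ t_i = 51403 days = 140.7 years.

141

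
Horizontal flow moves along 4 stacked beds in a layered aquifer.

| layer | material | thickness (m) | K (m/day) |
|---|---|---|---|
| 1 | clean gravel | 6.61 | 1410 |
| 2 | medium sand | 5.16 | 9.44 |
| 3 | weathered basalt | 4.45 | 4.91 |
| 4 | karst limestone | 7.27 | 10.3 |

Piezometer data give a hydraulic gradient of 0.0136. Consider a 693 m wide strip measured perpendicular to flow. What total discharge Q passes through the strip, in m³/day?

89200

Flow is parallel to layering, so each bed carries its own Darcy discharge and the transmissivities add.
Σ(K_i·b_i) = 1410×6.61 + 9.44×5.16 + 4.91×4.45 + 10.3×7.27 = 9466 m²/day.
Hydraulic gradient i = 0.0136.
Q = Σ(K_i·b_i) · W · i = 9466 × 693 × 0.01360 = 89211 m³/day.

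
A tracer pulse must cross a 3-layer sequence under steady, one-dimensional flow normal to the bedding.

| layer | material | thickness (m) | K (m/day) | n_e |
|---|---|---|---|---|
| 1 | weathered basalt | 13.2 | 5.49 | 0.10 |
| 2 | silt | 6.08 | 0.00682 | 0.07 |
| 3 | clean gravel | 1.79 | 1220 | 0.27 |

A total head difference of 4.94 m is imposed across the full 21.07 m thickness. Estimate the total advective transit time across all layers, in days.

403

With flow normal to the layers, continuity requires the same specific discharge q through every layer.
Σ(b_i/K_i) = 13.2/5.49 + 6.08/0.00682 + 1.79/1220 = 893.9 d.
q = Δh / Σ(b_i/K_i) = 4.94 / 893.9 = 0.005526 m/day.
In each layer the seepage velocity is v_i = q/n_i, so the layer transit time is t_i = b_i·n_i / q:
  layer 1 (weathered basalt): t_1 = 13.2 × 0.10 / 0.005526 = 238.9 d
  layer 2 (silt): t_2 = 6.08 × 0.07 / 0.005526 = 77.01 d
  layer 3 (clean gravel): t_3 = 1.79 × 0.27 / 0.005526 = 87.45 d
Total t = Σ t_i = 403.3 days.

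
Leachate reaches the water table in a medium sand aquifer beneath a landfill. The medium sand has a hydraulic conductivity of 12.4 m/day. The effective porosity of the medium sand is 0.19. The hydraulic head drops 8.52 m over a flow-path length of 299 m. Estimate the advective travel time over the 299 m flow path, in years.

Hydraulic gradient i = Δh / L = 8.52 / 299 = 0.02849.
Darcy flux q = K · i = 12.40 × 0.02849 = 0.3533 m/day.
Seepage velocity v = q / n_e = 0.3533 / 0.19 = 1.860 m/day.
Travel time t = L / v = 299 / 1.860 = 160.8 days = 0.4402 years.

0.440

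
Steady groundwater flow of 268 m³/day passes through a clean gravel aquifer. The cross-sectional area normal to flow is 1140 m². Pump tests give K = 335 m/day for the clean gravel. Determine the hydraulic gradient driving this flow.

From Q = K·A·i, i = Q / (K·A) = 268 / (335.0 × 1140) = 0.0007018.

0.000702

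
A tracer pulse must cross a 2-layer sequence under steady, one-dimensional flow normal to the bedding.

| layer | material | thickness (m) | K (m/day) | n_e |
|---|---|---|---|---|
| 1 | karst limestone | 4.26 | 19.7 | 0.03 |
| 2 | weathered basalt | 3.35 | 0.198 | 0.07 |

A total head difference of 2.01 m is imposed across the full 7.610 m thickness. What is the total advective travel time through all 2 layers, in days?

3.09

With flow normal to the layers, continuity requires the same specific discharge q through every layer.
Σ(b_i/K_i) = 4.26/19.7 + 3.35/0.198 = 17.14 d.
q = Δh / Σ(b_i/K_i) = 2.01 / 17.14 = 0.1173 m/day.
In each layer the seepage velocity is v_i = q/n_i, so the layer transit time is t_i = b_i·n_i / q:
  layer 1 (karst limestone): t_1 = 4.26 × 0.03 / 0.1173 = 1.090 d
  layer 2 (weathered basalt): t_2 = 3.35 × 0.07 / 0.1173 = 1.999 d
Total t = Σ t_i = 3.089 days.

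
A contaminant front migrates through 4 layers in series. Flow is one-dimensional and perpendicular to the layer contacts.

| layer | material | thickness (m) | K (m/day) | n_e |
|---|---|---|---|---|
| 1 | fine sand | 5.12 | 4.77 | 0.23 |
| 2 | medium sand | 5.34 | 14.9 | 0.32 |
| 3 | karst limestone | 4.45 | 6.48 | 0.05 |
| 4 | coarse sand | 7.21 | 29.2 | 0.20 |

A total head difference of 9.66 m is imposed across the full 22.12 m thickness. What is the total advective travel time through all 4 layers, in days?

With flow normal to the layers, continuity requires the same specific discharge q through every layer.
Σ(b_i/K_i) = 5.12/4.77 + 5.34/14.9 + 4.45/6.48 + 7.21/29.2 = 2.365 d.
q = Δh / Σ(b_i/K_i) = 9.66 / 2.365 = 4.084 m/day.
In each layer the seepage velocity is v_i = q/n_i, so the layer transit time is t_i = b_i·n_i / q:
  layer 1 (fine sand): t_1 = 5.12 × 0.23 / 4.084 = 0.2884 d
  layer 2 (medium sand): t_2 = 5.34 × 0.32 / 4.084 = 0.4184 d
  layer 3 (karst limestone): t_3 = 4.45 × 0.05 / 4.084 = 0.05448 d
  layer 4 (coarse sand): t_4 = 7.21 × 0.20 / 4.084 = 0.3531 d
Total t = Σ t_i = 1.114 days.

1.11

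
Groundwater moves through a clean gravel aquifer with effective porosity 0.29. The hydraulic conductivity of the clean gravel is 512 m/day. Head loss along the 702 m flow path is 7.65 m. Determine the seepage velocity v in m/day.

19.2

Hydraulic gradient i = Δh / L = 7.65 / 702 = 0.01090.
Darcy flux q = K · i = 512.0 × 0.01090 = 5.579 m/day.
Seepage velocity v = q / n_e = 5.579 / 0.29 = 19.24 m/day.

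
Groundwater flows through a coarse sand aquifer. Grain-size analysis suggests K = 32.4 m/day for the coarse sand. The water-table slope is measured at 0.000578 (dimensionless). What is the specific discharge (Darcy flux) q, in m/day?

Hydraulic gradient i = 0.000578.
Specific discharge q = K · i = 32.40 × 0.0005780 = 0.01873 m/day.

0.0187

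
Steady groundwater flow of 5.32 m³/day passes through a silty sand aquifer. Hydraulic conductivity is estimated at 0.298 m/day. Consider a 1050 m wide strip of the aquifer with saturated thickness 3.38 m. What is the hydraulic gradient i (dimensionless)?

0.00503

Cross-sectional area A = 1050 × 3.38 = 3549 m².
From Q = K·A·i, i = Q / (K·A) = 5.32 / (0.2980 × 3549) = 0.005030.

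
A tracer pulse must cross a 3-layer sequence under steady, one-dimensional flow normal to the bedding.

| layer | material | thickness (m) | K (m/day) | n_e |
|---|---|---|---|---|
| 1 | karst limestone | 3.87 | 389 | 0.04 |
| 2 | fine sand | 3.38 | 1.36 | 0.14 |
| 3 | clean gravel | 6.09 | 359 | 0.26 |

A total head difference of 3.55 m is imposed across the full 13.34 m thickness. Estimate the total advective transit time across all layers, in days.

With flow normal to the layers, continuity requires the same specific discharge q through every layer.
Σ(b_i/K_i) = 3.87/389 + 3.38/1.36 + 6.09/359 = 2.512 d.
q = Δh / Σ(b_i/K_i) = 3.55 / 2.512 = 1.413 m/day.
In each layer the seepage velocity is v_i = q/n_i, so the layer transit time is t_i = b_i·n_i / q:
  layer 1 (karst limestone): t_1 = 3.87 × 0.04 / 1.413 = 0.1095 d
  layer 2 (fine sand): t_2 = 3.38 × 0.14 / 1.413 = 0.3349 d
  layer 3 (clean gravel): t_3 = 6.09 × 0.26 / 1.413 = 1.121 d
Total t = Σ t_i = 1.565 days.

1.56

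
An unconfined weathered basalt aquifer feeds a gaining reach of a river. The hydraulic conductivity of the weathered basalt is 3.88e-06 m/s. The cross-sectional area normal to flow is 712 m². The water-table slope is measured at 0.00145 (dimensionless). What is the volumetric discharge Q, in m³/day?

0.346

Convert K: 3.88e-06 m/s × 86400 = 0.3352 m/day.
Hydraulic gradient i = 0.00145.
Darcy's law: Q = K · A · i = 0.3352 × 712.0 × 0.001450 = 0.3461 m³/day.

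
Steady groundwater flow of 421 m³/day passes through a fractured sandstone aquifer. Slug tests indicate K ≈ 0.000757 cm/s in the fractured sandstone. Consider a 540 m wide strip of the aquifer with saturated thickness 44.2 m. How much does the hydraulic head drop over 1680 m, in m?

45.3

Convert K: 0.000757 cm/s × 864 = 0.6540 m/day.
Cross-sectional area A = 540 × 44.2 = 23868 m².
From Q = K·A·i, i = Q / (K·A) = 421 / (0.6540 × 23868) = 0.02697.
Head loss Δh = i · L = 0.02697 × 1680 = 45.31 m.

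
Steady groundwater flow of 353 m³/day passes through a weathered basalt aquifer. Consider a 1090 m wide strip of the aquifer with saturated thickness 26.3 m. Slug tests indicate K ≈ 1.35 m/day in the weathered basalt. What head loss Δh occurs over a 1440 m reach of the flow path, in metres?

13.1

Cross-sectional area A = 1090 × 26.3 = 28667 m².
From Q = K·A·i, i = Q / (K·A) = 353 / (1.350 × 28667) = 0.009121.
Head loss Δh = i · L = 0.009121 × 1440 = 13.13 m.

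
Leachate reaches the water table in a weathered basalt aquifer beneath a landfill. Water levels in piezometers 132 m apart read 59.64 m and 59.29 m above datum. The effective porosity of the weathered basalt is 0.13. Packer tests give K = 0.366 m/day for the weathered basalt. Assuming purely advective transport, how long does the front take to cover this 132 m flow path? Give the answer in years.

48.4

Hydraulic gradient i = (59.64 − 59.29) / 132 = 0.35 / 132 = 0.002652.
Darcy flux q = K · i = 0.3660 × 0.002652 = 0.0009705 m/day.
Seepage velocity v = q / n_e = 0.0009705 / 0.13 = 0.007465 m/day.
Travel time t = L / v = 132 / 0.007465 = 17682 days = 48.41 years.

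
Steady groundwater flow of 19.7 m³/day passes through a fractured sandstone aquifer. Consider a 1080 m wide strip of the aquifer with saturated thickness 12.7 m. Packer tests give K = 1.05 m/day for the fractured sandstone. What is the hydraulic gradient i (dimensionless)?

Cross-sectional area A = 1080 × 12.7 = 13716 m².
From Q = K·A·i, i = Q / (K·A) = 19.7 / (1.050 × 13716) = 0.001368.

0.00137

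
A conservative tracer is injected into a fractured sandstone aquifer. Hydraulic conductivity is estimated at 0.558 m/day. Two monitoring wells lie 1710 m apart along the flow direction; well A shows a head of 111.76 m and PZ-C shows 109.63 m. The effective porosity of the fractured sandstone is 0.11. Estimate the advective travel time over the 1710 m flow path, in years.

Hydraulic gradient i = (111.76 − 109.63) / 1710 = 2.13 / 1710 = 0.001246.
Darcy flux q = K · i = 0.5580 × 0.001246 = 0.0006951 m/day.
Seepage velocity v = q / n_e = 0.0006951 / 0.11 = 0.006319 m/day.
Travel time t = L / v = 1710 / 0.006319 = 2.706e+05 days = 740.9 years.

741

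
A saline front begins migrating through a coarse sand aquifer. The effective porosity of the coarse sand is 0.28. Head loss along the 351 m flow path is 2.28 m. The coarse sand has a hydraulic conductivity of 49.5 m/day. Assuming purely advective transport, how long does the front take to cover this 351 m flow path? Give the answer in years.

0.837

Hydraulic gradient i = Δh / L = 2.28 / 351 = 0.006496.
Darcy flux q = K · i = 49.50 × 0.006496 = 0.3215 m/day.
Seepage velocity v = q / n_e = 0.3215 / 0.28 = 1.148 m/day.
Travel time t = L / v = 351 / 1.148 = 305.7 days = 0.8368 years.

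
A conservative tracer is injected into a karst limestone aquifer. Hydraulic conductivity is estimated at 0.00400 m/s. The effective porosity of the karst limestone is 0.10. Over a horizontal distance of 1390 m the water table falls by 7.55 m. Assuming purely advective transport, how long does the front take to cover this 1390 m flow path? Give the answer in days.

74.0

Convert K: 0.00400 m/s × 86400 = 345.6 m/day.
Hydraulic gradient i = Δh / L = 7.55 / 1390 = 0.005432.
Darcy flux q = K · i = 345.6 × 0.005432 = 1.877 m/day.
Seepage velocity v = q / n_e = 1.877 / 0.10 = 18.77 m/day.
Travel time t = L / v = 1390 / 18.77 = 74.05 days.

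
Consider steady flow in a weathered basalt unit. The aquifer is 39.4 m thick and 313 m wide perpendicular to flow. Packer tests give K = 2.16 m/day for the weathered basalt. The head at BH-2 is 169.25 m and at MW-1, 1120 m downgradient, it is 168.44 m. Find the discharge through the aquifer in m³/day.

19.3

Cross-sectional area A = 313 × 39.4 = 12332 m².
Hydraulic gradient i = (169.25 − 168.44) / 1120 = 0.81 / 1120 = 0.0007232.
Darcy's law: Q = K · A · i = 2.160 × 12332 × 0.0007232 = 19.26 m³/day.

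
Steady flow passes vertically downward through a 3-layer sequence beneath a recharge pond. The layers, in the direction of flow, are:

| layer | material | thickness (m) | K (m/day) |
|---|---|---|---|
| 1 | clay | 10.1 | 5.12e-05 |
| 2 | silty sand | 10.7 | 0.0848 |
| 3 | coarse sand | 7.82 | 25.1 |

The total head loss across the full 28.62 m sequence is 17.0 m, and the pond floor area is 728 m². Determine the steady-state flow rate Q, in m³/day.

0.0627

Flow is perpendicular to layering, so the layers act in series and the equivalent K is the thickness-weighted harmonic mean.
Total thickness L = 10.1 + 10.7 + 7.82 = 28.62 m.
Σ(b_i/K_i) = 10.1/5.12e-05 + 10.7/0.0848 + 7.82/25.1 = 1.974e+05 d.
K_eq = L / Σ(b_i/K_i) = 28.62 / 1.974e+05 = 0.0001450 m/day.
Q = K_eq · A · (Δh/L) = 0.0001450 × 728 × (17.0/28.62) = 0.06270 m³/day.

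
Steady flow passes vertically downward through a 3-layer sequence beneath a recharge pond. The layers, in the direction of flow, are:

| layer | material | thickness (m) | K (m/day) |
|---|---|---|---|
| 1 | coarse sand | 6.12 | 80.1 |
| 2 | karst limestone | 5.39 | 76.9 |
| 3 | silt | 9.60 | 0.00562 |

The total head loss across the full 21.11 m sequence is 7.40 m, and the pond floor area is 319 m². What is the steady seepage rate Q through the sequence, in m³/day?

1.38

Flow is perpendicular to layering, so the layers act in series and the equivalent K is the thickness-weighted harmonic mean.
Total thickness L = 6.12 + 5.39 + 9.60 = 21.11 m.
Σ(b_i/K_i) = 6.12/80.1 + 5.39/76.9 + 9.60/0.00562 = 1708 d.
K_eq = L / Σ(b_i/K_i) = 21.11 / 1708 = 0.01236 m/day.
Q = K_eq · A · (Δh/L) = 0.01236 × 319 × (7.40/21.11) = 1.382 m³/day.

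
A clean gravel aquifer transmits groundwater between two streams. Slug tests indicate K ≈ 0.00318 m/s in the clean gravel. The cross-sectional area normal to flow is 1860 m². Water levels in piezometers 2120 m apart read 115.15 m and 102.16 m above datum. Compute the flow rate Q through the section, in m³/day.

3130

Convert K: 0.00318 m/s × 86400 = 274.8 m/day.
Hydraulic gradient i = (115.15 − 102.16) / 2120 = 12.99 / 2120 = 0.006127.
Darcy's law: Q = K · A · i = 274.8 × 1860 × 0.006127 = 3131 m³/day.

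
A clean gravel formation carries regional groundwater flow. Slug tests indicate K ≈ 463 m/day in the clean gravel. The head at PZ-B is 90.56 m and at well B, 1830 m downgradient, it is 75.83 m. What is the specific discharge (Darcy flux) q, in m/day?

3.73

Hydraulic gradient i = (90.56 − 75.83) / 1830 = 14.73 / 1830 = 0.008049.
Specific discharge q = K · i = 463.0 × 0.008049 = 3.727 m/day.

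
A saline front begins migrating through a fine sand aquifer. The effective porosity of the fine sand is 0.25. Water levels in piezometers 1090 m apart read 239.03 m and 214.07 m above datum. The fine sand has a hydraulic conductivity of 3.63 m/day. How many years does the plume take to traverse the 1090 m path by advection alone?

Hydraulic gradient i = (239.03 − 214.07) / 1090 = 24.96 / 1090 = 0.02290.
Darcy flux q = K · i = 3.630 × 0.02290 = 0.08312 m/day.
Seepage velocity v = q / n_e = 0.08312 / 0.25 = 0.3325 m/day.
Travel time t = L / v = 1090 / 0.3325 = 3278 days = 8.975 years.

8.98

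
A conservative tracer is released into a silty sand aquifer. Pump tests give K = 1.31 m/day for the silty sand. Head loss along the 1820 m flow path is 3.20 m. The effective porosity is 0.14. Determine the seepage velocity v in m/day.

0.0165

Hydraulic gradient i = Δh / L = 3.20 / 1820 = 0.001758.
Darcy flux q = K · i = 1.310 × 0.001758 = 0.002303 m/day.
Seepage velocity v = q / n_e = 0.002303 / 0.14 = 0.01645 m/day.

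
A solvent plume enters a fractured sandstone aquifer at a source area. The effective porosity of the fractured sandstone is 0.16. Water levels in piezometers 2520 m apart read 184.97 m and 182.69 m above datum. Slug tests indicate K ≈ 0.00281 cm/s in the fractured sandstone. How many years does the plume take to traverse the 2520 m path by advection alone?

503

Convert K: 0.00281 cm/s × 864 = 2.428 m/day.
Hydraulic gradient i = (184.97 − 182.69) / 2520 = 2.28 / 2520 = 0.0009048.
Darcy flux q = K · i = 2.428 × 0.0009048 = 0.002197 m/day.
Seepage velocity v = q / n_e = 0.002197 / 0.16 = 0.01373 m/day.
Travel time t = L / v = 2520 / 0.01373 = 1.836e+05 days = 502.5 years.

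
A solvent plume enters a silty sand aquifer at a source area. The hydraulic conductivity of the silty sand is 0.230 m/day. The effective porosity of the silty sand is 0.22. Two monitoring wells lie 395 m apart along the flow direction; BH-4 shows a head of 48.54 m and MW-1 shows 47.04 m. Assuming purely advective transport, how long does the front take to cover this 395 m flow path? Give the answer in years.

Hydraulic gradient i = (48.54 − 47.04) / 395 = 1.5 / 395 = 0.003797.
Darcy flux q = K · i = 0.2300 × 0.003797 = 0.0008734 m/day.
Seepage velocity v = q / n_e = 0.0008734 / 0.22 = 0.003970 m/day.
Travel time t = L / v = 395 / 0.003970 = 99494 days = 272.4 years.

272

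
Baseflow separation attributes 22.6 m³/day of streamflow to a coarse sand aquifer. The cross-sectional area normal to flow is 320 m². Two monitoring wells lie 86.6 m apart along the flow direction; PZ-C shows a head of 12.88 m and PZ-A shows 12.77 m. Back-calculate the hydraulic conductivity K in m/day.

55.6

Hydraulic gradient i = (12.88 − 12.77) / 86.6 = 0.11 / 86.6 = 0.001270.
From Q = K·A·i, K = Q / (A·i) = 22.6 / (320.0 × 0.001270) = 55.60 m/day.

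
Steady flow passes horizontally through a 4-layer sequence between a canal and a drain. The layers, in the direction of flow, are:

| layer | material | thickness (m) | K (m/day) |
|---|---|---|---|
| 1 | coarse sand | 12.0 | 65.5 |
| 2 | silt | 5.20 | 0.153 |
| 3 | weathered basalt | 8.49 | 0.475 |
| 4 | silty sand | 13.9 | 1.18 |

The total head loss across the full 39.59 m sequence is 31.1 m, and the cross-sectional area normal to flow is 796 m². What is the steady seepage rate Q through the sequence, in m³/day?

388

Flow is perpendicular to layering, so the layers act in series and the equivalent K is the thickness-weighted harmonic mean.
Total thickness L = 12.0 + 5.20 + 8.49 + 13.9 = 39.59 m.
Σ(b_i/K_i) = 12.0/65.5 + 5.20/0.153 + 8.49/0.475 + 13.9/1.18 = 63.82 d.
K_eq = L / Σ(b_i/K_i) = 39.59 / 63.82 = 0.6203 m/day.
Q = K_eq · A · (Δh/L) = 0.6203 × 796 × (31.1/39.59) = 387.9 m³/day.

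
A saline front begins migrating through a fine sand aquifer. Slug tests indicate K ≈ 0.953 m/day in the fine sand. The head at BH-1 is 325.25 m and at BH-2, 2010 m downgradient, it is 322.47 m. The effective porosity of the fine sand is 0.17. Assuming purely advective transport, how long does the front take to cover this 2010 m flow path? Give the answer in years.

Hydraulic gradient i = (325.25 − 322.47) / 2010 = 2.78 / 2010 = 0.001383.
Darcy flux q = K · i = 0.9530 × 0.001383 = 0.001318 m/day.
Seepage velocity v = q / n_e = 0.001318 / 0.17 = 0.007753 m/day.
Travel time t = L / v = 2010 / 0.007753 = 2.592e+05 days = 709.8 years.

710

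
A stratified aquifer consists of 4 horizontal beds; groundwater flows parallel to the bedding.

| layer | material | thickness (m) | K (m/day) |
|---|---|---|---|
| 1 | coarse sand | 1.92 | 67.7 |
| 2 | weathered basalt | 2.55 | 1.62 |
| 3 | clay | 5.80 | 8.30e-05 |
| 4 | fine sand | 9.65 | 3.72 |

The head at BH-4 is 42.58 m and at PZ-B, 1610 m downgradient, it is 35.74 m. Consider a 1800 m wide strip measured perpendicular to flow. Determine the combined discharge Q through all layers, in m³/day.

Flow is parallel to layering, so each bed carries its own Darcy discharge and the transmissivities add.
Σ(K_i·b_i) = 67.7×1.92 + 1.62×2.55 + 8.30e-05×5.80 + 3.72×9.65 = 170.0 m²/day.
Hydraulic gradient i = (42.58 − 35.74) / 1610 = 6.84 / 1610 = 0.004248.
Q = Σ(K_i·b_i) · W · i = 170.0 × 1800 × 0.004248 = 1300 m³/day.

1300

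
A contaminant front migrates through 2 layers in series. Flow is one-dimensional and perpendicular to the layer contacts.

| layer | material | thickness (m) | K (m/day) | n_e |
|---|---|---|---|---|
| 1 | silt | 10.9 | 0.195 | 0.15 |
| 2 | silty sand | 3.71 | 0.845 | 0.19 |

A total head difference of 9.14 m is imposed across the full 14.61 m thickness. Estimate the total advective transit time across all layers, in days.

With flow normal to the layers, continuity requires the same specific discharge q through every layer.
Σ(b_i/K_i) = 10.9/0.195 + 3.71/0.845 = 60.29 d.
q = Δh / Σ(b_i/K_i) = 9.14 / 60.29 = 0.1516 m/day.
In each layer the seepage velocity is v_i = q/n_i, so the layer transit time is t_i = b_i·n_i / q:
  layer 1 (silt): t_1 = 10.9 × 0.15 / 0.1516 = 10.78 d
  layer 2 (silty sand): t_2 = 3.71 × 0.19 / 0.1516 = 4.650 d
Total t = Σ t_i = 15.43 days.

15.4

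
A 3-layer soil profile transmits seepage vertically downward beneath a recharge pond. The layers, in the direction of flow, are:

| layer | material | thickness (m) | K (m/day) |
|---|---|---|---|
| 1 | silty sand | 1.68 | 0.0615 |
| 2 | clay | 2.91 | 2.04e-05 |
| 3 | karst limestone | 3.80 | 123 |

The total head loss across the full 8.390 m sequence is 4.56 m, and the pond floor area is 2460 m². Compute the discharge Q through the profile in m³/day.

Flow is perpendicular to layering, so the layers act in series and the equivalent K is the thickness-weighted harmonic mean.
Total thickness L = 1.68 + 2.91 + 3.80 = 8.390 m.
Σ(b_i/K_i) = 1.68/0.0615 + 2.91/2.04e-05 + 3.80/123 = 1.427e+05 d.
K_eq = L / Σ(b_i/K_i) = 8.390 / 1.427e+05 = 5.881e-05 m/day.
Q = K_eq · A · (Δh/L) = 5.881e-05 × 2460 × (4.56/8.390) = 0.07862 m³/day.

0.0786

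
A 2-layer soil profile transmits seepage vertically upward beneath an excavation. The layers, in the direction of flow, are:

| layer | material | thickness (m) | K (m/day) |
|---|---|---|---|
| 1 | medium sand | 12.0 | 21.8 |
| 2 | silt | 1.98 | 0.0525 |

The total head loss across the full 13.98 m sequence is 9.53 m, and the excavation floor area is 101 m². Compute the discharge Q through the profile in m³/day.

25.2

Flow is perpendicular to layering, so the layers act in series and the equivalent K is the thickness-weighted harmonic mean.
Total thickness L = 12.0 + 1.98 = 13.98 m.
Σ(b_i/K_i) = 12.0/21.8 + 1.98/0.0525 = 38.26 d.
K_eq = L / Σ(b_i/K_i) = 13.98 / 38.26 = 0.3653 m/day.
Q = K_eq · A · (Δh/L) = 0.3653 × 101 × (9.53/13.98) = 25.15 m³/day.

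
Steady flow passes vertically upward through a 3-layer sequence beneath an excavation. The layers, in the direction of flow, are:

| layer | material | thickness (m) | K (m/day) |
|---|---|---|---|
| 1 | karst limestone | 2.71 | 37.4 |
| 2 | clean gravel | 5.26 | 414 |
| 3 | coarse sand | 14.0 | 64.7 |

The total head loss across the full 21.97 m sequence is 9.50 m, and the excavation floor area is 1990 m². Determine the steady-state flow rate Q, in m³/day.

62700

Flow is perpendicular to layering, so the layers act in series and the equivalent K is the thickness-weighted harmonic mean.
Total thickness L = 2.71 + 5.26 + 14.0 = 21.97 m.
Σ(b_i/K_i) = 2.71/37.4 + 5.26/414 + 14.0/64.7 = 0.3015 d.
K_eq = L / Σ(b_i/K_i) = 21.97 / 0.3015 = 72.86 m/day.
Q = K_eq · A · (Δh/L) = 72.86 × 1990 × (9.50/21.97) = 62693 m³/day.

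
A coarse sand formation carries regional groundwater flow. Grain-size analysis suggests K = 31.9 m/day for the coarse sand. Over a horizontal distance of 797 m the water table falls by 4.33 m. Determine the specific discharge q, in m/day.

Hydraulic gradient i = Δh / L = 4.33 / 797 = 0.005433.
Specific discharge q = K · i = 31.90 × 0.005433 = 0.1733 m/day.

0.173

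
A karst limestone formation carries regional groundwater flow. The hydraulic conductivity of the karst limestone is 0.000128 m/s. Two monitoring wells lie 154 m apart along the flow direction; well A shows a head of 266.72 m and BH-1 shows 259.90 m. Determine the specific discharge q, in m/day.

0.490

Convert K: 0.000128 m/s × 86400 = 11.06 m/day.
Hydraulic gradient i = (266.72 − 259.90) / 154 = 6.82 / 154 = 0.04429.
Specific discharge q = K · i = 11.06 × 0.04429 = 0.4898 m/day.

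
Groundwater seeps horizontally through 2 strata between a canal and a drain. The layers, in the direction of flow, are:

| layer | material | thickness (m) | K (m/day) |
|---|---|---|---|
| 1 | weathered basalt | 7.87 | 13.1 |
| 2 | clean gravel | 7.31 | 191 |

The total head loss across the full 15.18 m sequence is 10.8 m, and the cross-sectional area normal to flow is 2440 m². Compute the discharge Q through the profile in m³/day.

Flow is perpendicular to layering, so the layers act in series and the equivalent K is the thickness-weighted harmonic mean.
Total thickness L = 7.87 + 7.31 = 15.18 m.
Σ(b_i/K_i) = 7.87/13.1 + 7.31/191 = 0.6390 d.
K_eq = L / Σ(b_i/K_i) = 15.18 / 0.6390 = 23.75 m/day.
Q = K_eq · A · (Δh/L) = 23.75 × 2440 × (10.8/15.18) = 41237 m³/day.

41200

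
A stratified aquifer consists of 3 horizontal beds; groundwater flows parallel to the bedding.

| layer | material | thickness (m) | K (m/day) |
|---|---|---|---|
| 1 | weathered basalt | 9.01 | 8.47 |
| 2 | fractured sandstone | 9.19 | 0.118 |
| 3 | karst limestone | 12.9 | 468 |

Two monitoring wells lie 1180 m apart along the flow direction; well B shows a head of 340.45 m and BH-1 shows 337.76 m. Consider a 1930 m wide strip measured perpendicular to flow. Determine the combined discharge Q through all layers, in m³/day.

26900

Flow is parallel to layering, so each bed carries its own Darcy discharge and the transmissivities add.
Σ(K_i·b_i) = 8.47×9.01 + 0.118×9.19 + 468×12.9 = 6115 m²/day.
Hydraulic gradient i = (340.45 − 337.76) / 1180 = 2.69 / 1180 = 0.002280.
Q = Σ(K_i·b_i) · W · i = 6115 × 1930 × 0.002280 = 26903 m³/day.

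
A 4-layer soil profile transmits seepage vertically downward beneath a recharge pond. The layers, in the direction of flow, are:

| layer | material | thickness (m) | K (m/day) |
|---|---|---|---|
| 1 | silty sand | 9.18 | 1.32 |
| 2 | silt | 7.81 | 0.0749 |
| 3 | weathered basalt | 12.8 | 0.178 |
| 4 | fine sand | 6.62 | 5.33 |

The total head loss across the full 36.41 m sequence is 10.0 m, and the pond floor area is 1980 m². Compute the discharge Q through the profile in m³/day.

107

Flow is perpendicular to layering, so the layers act in series and the equivalent K is the thickness-weighted harmonic mean.
Total thickness L = 9.18 + 7.81 + 12.8 + 6.62 = 36.41 m.
Σ(b_i/K_i) = 9.18/1.32 + 7.81/0.0749 + 12.8/0.178 + 6.62/5.33 = 184.4 d.
K_eq = L / Σ(b_i/K_i) = 36.41 / 184.4 = 0.1975 m/day.
Q = K_eq · A · (Δh/L) = 0.1975 × 1980 × (10.0/36.41) = 107.4 m³/day.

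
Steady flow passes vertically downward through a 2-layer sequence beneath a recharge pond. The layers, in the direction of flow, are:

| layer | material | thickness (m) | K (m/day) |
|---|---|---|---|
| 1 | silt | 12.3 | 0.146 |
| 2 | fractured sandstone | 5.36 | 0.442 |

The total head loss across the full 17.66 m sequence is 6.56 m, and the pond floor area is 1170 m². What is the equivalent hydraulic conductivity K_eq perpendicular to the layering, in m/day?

0.183

Flow is perpendicular to layering, so the layers act in series and the equivalent K is the thickness-weighted harmonic mean.
Total thickness L = 12.3 + 5.36 = 17.66 m.
Σ(b_i/K_i) = 12.3/0.146 + 5.36/0.442 = 96.37 d.
K_eq = L / Σ(b_i/K_i) = 17.66 / 96.37 = 0.1832 m/day.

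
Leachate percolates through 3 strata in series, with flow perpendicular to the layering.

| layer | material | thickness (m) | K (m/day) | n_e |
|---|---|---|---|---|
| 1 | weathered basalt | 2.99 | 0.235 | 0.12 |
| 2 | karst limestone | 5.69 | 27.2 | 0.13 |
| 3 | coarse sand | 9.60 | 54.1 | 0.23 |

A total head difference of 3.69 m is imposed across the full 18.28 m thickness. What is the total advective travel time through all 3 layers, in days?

11.7

With flow normal to the layers, continuity requires the same specific discharge q through every layer.
Σ(b_i/K_i) = 2.99/0.235 + 5.69/27.2 + 9.60/54.1 = 13.11 d.
q = Δh / Σ(b_i/K_i) = 3.69 / 13.11 = 0.2815 m/day.
In each layer the seepage velocity is v_i = q/n_i, so the layer transit time is t_i = b_i·n_i / q:
  layer 1 (weathered basalt): t_1 = 2.99 × 0.12 / 0.2815 = 1.275 d
  layer 2 (karst limestone): t_2 = 5.69 × 0.13 / 0.2815 = 2.628 d
  layer 3 (coarse sand): t_3 = 9.60 × 0.23 / 0.2815 = 7.845 d
Total t = Σ t_i = 11.75 days.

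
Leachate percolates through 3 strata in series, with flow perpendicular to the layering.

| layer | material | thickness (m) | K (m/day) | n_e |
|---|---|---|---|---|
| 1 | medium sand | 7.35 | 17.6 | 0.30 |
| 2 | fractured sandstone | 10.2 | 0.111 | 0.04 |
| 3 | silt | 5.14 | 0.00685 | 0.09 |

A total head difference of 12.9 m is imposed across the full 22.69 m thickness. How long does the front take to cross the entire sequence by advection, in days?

With flow normal to the layers, continuity requires the same specific discharge q through every layer.
Σ(b_i/K_i) = 7.35/17.6 + 10.2/0.111 + 5.14/0.00685 = 842.7 d.
q = Δh / Σ(b_i/K_i) = 12.9 / 842.7 = 0.01531 m/day.
In each layer the seepage velocity is v_i = q/n_i, so the layer transit time is t_i = b_i·n_i / q:
  layer 1 (medium sand): t_1 = 7.35 × 0.30 / 0.01531 = 144.0 d
  layer 2 (fractured sandstone): t_2 = 10.2 × 0.04 / 0.01531 = 26.65 d
  layer 3 (silt): t_3 = 5.14 × 0.09 / 0.01531 = 30.22 d
Total t = Σ t_i = 200.9 days.

201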